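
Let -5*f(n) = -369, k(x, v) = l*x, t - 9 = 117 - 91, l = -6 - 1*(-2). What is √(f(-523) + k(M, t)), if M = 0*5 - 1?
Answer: √1945/5 ≈ 8.8204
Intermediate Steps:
l = -4 (l = -6 + 2 = -4)
M = -1 (M = 0 - 1 = -1)
t = 35 (t = 9 + (117 - 91) = 9 + 26 = 35)
k(x, v) = -4*x
f(n) = 369/5 (f(n) = -⅕*(-369) = 369/5)
√(f(-523) + k(M, t)) = √(369/5 - 4*(-1)) = √(369/5 + 4) = √(389/5) = √1945/5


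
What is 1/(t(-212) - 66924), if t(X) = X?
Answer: -1/67136 ≈ -1.4895e-5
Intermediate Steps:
1/(t(-212) - 66924) = 1/(-212 - 66924) = 1/(-67136) = -1/67136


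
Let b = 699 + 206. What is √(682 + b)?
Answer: 23*√3 ≈ 39.837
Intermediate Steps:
b = 905
√(682 + b) = √(682 + 905) = √1587 = 23*√3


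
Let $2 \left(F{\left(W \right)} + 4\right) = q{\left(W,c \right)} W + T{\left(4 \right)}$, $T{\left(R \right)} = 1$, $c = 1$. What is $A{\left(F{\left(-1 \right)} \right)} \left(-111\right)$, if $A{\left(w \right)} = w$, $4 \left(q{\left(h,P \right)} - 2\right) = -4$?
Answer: $444$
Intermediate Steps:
$q{\left(h,P \right)} = 1$ ($q{\left(h,P \right)} = 2 + \frac{1}{4} \left(-4\right) = 2 - 1 = 1$)
$F{\left(W \right)} = - \frac{7}{2} + \frac{W}{2}$ ($F{\left(W \right)} = -4 + \frac{1 W + 1}{2} = -4 + \frac{W + 1}{2} = -4 + \frac{1 + W}{2} = -4 + \left(\frac{1}{2} + \frac{W}{2}\right) = - \frac{7}{2} + \frac{W}{2}$)
$A{\left(F{\left(-1 \right)} \right)} \left(-111\right) = \left(- \frac{7}{2} + \frac{1}{2} \left(-1\right)\right) \left(-111\right) = \left(- \frac{7}{2} - \frac{1}{2}\right) \left(-111\right) = \left(-4\right) \left(-111\right) = 444$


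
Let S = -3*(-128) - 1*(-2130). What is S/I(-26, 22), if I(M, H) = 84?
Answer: 419/14 ≈ 29.929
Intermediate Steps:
S = 2514 (S = 384 + 2130 = 2514)
S/I(-26, 22) = 2514/84 = 2514*(1/84) = 419/14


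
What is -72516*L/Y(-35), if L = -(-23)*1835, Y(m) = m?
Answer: 612107556/7 ≈ 8.7444e+7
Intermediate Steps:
L = 42205 (L = -23*(-1835) = 42205)
-72516*L/Y(-35) = -72516/((-35/42205)) = -72516/((-35*1/42205)) = -72516/(-7/8441) = -72516*(-8441/7) = 612107556/7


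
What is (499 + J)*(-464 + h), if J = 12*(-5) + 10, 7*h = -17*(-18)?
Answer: -1320958/7 ≈ -1.8871e+5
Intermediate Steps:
h = 306/7 (h = (-17*(-18))/7 = (⅐)*306 = 306/7 ≈ 43.714)
J = -50 (J = -60 + 10 = -50)
(499 + J)*(-464 + h) = (499 - 50)*(-464 + 306/7) = 449*(-2942/7) = -1320958/7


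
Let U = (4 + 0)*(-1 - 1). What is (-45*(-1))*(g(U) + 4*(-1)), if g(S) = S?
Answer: -540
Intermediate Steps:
U = -8 (U = 4*(-2) = -8)
(-45*(-1))*(g(U) + 4*(-1)) = (-45*(-1))*(-8 + 4*(-1)) = 45*(-8 - 4) = 45*(-12) = -540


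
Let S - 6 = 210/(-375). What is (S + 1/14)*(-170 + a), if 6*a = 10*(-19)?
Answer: -77803/70 ≈ -1111.5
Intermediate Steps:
S = 136/25 (S = 6 + 210/(-375) = 6 + 210*(-1/375) = 6 - 14/25 = 136/25 ≈ 5.4400)
a = -95/3 (a = (10*(-19))/6 = (⅙)*(-190) = -95/3 ≈ -31.667)
(S + 1/14)*(-170 + a) = (136/25 + 1/14)*(-170 - 95/3) = (136/25 + 1/14)*(-605/3) = (1929/350)*(-605/3) = -77803/70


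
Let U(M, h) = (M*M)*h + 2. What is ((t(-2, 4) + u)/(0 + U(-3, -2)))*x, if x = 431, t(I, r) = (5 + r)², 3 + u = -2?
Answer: -8189/4 ≈ -2047.3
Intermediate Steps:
u = -5 (u = -3 - 2 = -5)
U(M, h) = 2 + h*M² (U(M, h) = M²*h + 2 = h*M² + 2 = 2 + h*M²)
((t(-2, 4) + u)/(0 + U(-3, -2)))*x = (((5 + 4)² - 5)/(0 + (2 - 2*(-3)²)))*431 = ((9² - 5)/(0 + (2 - 2*9)))*431 = ((81 - 5)/(0 + (2 - 18)))*431 = (76/(0 - 16))*431 = (76/(-16))*431 = (76*(-1/16))*431 = -19/4*431 = -8189/4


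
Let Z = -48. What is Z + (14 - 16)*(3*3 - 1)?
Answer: -64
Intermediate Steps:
Z + (14 - 16)*(3*3 - 1) = -48 + (14 - 16)*(3*3 - 1) = -48 - 2*(9 - 1) = -48 - 2*8 = -48 - 16 = -64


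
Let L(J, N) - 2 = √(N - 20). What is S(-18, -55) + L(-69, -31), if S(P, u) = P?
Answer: -16 + I*√51 ≈ -16.0 + 7.1414*I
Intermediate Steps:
L(J, N) = 2 + √(-20 + N) (L(J, N) = 2 + √(N - 20) = 2 + √(-20 + N))
S(-18, -55) + L(-69, -31) = -18 + (2 + √(-20 - 31)) = -18 + (2 + √(-51)) = -18 + (2 + I*√51) = -16 + I*√51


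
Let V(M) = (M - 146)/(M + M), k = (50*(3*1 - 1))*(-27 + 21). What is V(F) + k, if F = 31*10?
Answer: -92959/155 ≈ -599.74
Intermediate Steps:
F = 310
k = -600 (k = (50*(3 - 1))*(-6) = (50*2)*(-6) = 100*(-6) = -600)
V(M) = (-146 + M)/(2*M) (V(M) = (-146 + M)/((2*M)) = (-146 + M)*(1/(2*M)) = (-146 + M)/(2*M))
V(F) + k = (1/2)*(-146 + 310)/310 - 600 = (1/2)*(1/310)*164 - 600 = 41/155 - 600 = -92959/155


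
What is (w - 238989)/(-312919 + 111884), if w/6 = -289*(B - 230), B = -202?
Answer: -510099/201035 ≈ -2.5374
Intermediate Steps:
w = 749088 (w = 6*(-289*(-202 - 230)) = 6*(-289*(-432)) = 6*124848 = 749088)
(w - 238989)/(-312919 + 111884) = (749088 - 238989)/(-312919 + 111884) = 510099/(-201035) = 510099*(-1/201035) = -510099/201035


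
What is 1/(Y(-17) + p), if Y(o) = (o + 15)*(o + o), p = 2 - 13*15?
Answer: -1/125 ≈ -0.0080000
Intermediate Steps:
p = -193 (p = 2 - 195 = -193)
Y(o) = 2*o*(15 + o) (Y(o) = (15 + o)*(2*o) = 2*o*(15 + o))
1/(Y(-17) + p) = 1/(2*(-17)*(15 - 17) - 193) = 1/(2*(-17)*(-2) - 193) = 1/(68 - 193) = 1/(-125) = -1/125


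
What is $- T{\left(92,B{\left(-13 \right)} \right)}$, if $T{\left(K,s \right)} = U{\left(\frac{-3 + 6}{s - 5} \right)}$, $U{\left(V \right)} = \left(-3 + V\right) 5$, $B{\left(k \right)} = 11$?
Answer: $\frac{25}{2} \approx 12.5$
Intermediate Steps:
$U{\left(V \right)} = -15 + 5 V$
$T{\left(K,s \right)} = -15 + \frac{15}{-5 + s}$ ($T{\left(K,s \right)} = -15 + 5 \frac{-3 + 6}{s - 5} = -15 + 5 \frac{3}{s - 5} = -15 + 5 \frac{3}{-5 + s} = -15 + \frac{15}{-5 + s}$)
$- T{\left(92,B{\left(-13 \right)} \right)} = - \frac{15 \left(6 - 11\right)}{-5 + 11} = - \frac{15 \left(6 - 11\right)}{6} = - \frac{15 \left(-5\right)}{6} = \left(-1\right) \left(- \frac{25}{2}\right) = \frac{25}{2}$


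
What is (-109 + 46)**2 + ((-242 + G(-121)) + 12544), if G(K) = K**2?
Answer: 30912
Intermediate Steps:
(-109 + 46)**2 + ((-242 + G(-121)) + 12544) = (-109 + 46)**2 + ((-242 + (-121)**2) + 12544) = (-63)**2 + ((-242 + 14641) + 12544) = 3969 + (14399 + 12544) = 3969 + 26943 = 30912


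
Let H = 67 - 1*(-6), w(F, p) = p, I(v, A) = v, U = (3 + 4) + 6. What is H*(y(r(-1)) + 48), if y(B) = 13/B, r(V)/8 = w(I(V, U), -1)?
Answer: 27083/8 ≈ 3385.4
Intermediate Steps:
U = 13 (U = 7 + 6 = 13)
r(V) = -8 (r(V) = 8*(-1) = -8)
H = 73 (H = 67 + 6 = 73)
H*(y(r(-1)) + 48) = 73*(13/(-8) + 48) = 73*(13*(-⅛) + 48) = 73*(-13/8 + 48) = 73*(371/8) = 27083/8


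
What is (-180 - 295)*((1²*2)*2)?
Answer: -1900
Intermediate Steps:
(-180 - 295)*((1²*2)*2) = -475*1*2*2 = -950*2 = -475*4 = -1900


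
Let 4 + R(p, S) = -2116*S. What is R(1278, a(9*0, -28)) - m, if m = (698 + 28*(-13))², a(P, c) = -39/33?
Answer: -1199652/11 ≈ -1.0906e+5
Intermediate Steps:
a(P, c) = -13/11 (a(P, c) = -39*1/33 = -13/11)
R(p, S) = -4 - 2116*S
m = 111556 (m = (698 - 364)² = 334² = 111556)
R(1278, a(9*0, -28)) - m = (-4 - 2116*(-13/11)) - 1*111556 = (-4 + 27508/11) - 111556 = 27464/11 - 111556 = -1199652/11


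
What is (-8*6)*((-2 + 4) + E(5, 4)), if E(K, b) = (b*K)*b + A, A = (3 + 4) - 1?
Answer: -4224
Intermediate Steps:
A = 6 (A = 7 - 1 = 6)
E(K, b) = 6 + K*b**2 (E(K, b) = (b*K)*b + 6 = (K*b)*b + 6 = K*b**2 + 6 = 6 + K*b**2)
(-8*6)*((-2 + 4) + E(5, 4)) = (-8*6)*((-2 + 4) + (6 + 5*4**2)) = -48*(2 + (6 + 5*16)) = -48*(2 + (6 + 80)) = -48*(2 + 86) = -48*88 = -4224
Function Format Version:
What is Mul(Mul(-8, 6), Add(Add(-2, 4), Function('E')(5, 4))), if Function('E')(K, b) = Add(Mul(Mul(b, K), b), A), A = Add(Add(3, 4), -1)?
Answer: -4224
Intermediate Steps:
A = 6 (A = Add(7, -1) = 6)
Function('E')(K, b) = Add(6, Mul(K, Pow(b, 2))) (Function('E')(K, b) = Add(Mul(Mul(b, K), b), 6) = Add(Mul(Mul(K, b), b), 6) = Add(Mul(K, Pow(b, 2)), 6) = Add(6, Mul(K, Pow(b, 2))))
Mul(Mul(-8, 6), Add(Add(-2, 4), Function('E')(5, 4))) = Mul(Mul(-8, 6), Add(Add(-2, 4), Add(6, Mul(5, Pow(4, 2))))) = Mul(-48, Add(2, Add(6, Mul(5, 16)))) = Mul(-48, Add(2, Add(6, 80))) = Mul(-48, Add(2, 86)) = Mul(-48, 88) = -4224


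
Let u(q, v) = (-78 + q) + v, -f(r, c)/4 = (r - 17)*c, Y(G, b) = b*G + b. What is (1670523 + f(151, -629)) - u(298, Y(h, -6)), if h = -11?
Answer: 2007387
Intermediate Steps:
Y(G, b) = b + G*b (Y(G, b) = G*b + b = b + G*b)
f(r, c) = -4*c*(-17 + r) (f(r, c) = -4*(r - 17)*c = -4*(-17 + r)*c = -4*c*(-17 + r))
u(q, v) = -78 + q + v
(1670523 + f(151, -629)) - u(298, Y(h, -6)) = (1670523 + 4*(-629)*(17 - 1*151)) - (-78 + 298 - 6*(1 - 11)) = (1670523 + 4*(-629)*(17 - 151)) - (-78 + 298 - 6*(-10)) = (1670523 + 4*(-629)*(-134)) - (-78 + 298 + 60) = (1670523 + 337144) - 1*280 = 2007667 - 280 = 2007387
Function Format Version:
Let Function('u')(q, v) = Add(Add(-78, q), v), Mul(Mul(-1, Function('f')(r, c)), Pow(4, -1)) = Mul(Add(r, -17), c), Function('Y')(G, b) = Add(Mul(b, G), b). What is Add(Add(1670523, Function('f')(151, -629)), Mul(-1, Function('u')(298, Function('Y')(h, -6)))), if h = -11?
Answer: 2007387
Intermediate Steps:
Function('Y')(G, b) = Add(b, Mul(G, b)) (Function('Y')(G, b) = Add(Mul(G, b), b) = Add(b, Mul(G, b)))
Function('f')(r, c) = Mul(-4, c, Add(-17, r)) (Function('f')(r, c) = Mul(-4, Mul(Add(r, -17), c)) = Mul(-4, Mul(Add(-17, r), c)) = Mul(-4, Mul(c, Add(-17, r))) = Mul(-4, c, Add(-17, r)))
Function('u')(q, v) = Add(-78, q, v)
Add(Add(1670523, Function('f')(151, -629)), Mul(-1, Function('u')(298, Function('Y')(h, -6)))) = Add(Add(1670523, Mul(4, -629, Add(17, Mul(-1, 151)))), Mul(-1, Add(-78, 298, Mul(-6, Add(1, -11))))) = Add(Add(1670523, Mul(4, -629, Add(17, -151))), Mul(-1, Add(-78, 298, Mul(-6, -10)))) = Add(Add(1670523, Mul(4, -629, -134)), Mul(-1, Add(-78, 298, 60))) = Add(Add(1670523, 337144), Mul(-1, 280)) = Add(2007667, -280) = 2007387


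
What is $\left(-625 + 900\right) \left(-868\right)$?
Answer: $-238700$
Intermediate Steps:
$\left(-625 + 900\right) \left(-868\right) = 275 \left(-868\right) = -238700$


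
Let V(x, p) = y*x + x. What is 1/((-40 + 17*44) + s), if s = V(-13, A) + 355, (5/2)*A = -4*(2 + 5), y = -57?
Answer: 1/1791 ≈ 0.00055835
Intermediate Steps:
A = -56/5 (A = 2*(-4*(2 + 5))/5 = 2*(-4*7)/5 = (⅖)*(-28) = -56/5 ≈ -11.200)
V(x, p) = -56*x (V(x, p) = -57*x + x = -56*x)
s = 1083 (s = -56*(-13) + 355 = 728 + 355 = 1083)
1/((-40 + 17*44) + s) = 1/((-40 + 17*44) + 1083) = 1/((-40 + 748) + 1083) = 1/(708 + 1083) = 1/1791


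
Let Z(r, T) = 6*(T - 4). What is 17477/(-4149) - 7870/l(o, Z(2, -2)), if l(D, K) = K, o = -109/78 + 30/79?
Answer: 593027/2766 ≈ 214.40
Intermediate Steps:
o = -6271/6162 (o = -109*1/78 + 30*(1/79) = -109/78 + 30/79 = -6271/6162 ≈ -1.0177)
Z(r, T) = -24 + 6*T (Z(r, T) = 6*(-4 + T) = -24 + 6*T)
17477/(-4149) - 7870/l(o, Z(2, -2)) = 17477/(-4149) - 7870/(-24 + 6*(-2)) = 17477*(-1/4149) - 7870/(-24 - 12) = -17477/4149 - 7870/(-36) = -17477/4149 - 7870*(-1/36) = -17477/4149 + 3935/18 = 593027/2766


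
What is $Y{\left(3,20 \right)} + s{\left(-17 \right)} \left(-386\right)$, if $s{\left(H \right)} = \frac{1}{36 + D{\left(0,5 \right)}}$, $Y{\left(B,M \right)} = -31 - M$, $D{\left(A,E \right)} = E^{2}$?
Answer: $- \frac{3497}{61} \approx -57.328$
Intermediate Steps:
$s{\left(H \right)} = \frac{1}{61}$ ($s{\left(H \right)} = \frac{1}{36 + 5^{2}} = \frac{1}{36 + 25} = \frac{1}{61}$)
$Y{\left(3,20 \right)} + s{\left(-17 \right)} \left(-386\right) = \left(-31 - 20\right) + \frac{1}{61} \left(-386\right) = \left(-31 - 20\right) - \frac{386}{61} = -51 - \frac{386}{61} = - \frac{3497}{61}$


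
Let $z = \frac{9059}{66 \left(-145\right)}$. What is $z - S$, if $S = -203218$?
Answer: $\frac{1944787201}{9570} \approx 2.0322 \cdot 10^{5}$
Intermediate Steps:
$z = - \frac{9059}{9570}$ ($z = \frac{9059}{-9570} = 9059 \left(- \frac{1}{9570}\right) = - \frac{9059}{9570} \approx -0.9466$)
$z - S = - \frac{9059}{9570} - -203218 = - \frac{9059}{9570} + 203218 = \frac{1944787201}{9570}$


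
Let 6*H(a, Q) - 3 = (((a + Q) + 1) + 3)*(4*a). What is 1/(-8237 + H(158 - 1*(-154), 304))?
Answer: 2/241447 ≈ 8.2834e-6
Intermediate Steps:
H(a, Q) = ½ + 2*a*(4 + Q + a)/3 (H(a, Q) = ½ + ((((a + Q) + 1) + 3)*(4*a))/6 = ½ + ((((Q + a) + 1) + 3)*(4*a))/6 = ½ + (((1 + Q + a) + 3)*(4*a))/6 = ½ + ((4 + Q + a)*(4*a))/6 = ½ + (4*a*(4 + Q + a))/6 = ½ + 2*a*(4 + Q + a)/3)
1/(-8237 + H(158 - 1*(-154), 304)) = 1/(-8237 + (½ + 2*(158 - 1*(-154))²/3 + 8*(158 - 1*(-154))/3 + (⅔)*304*(158 - 1*(-154)))) = 1/(-8237 + (½ + 2*(158 + 154)²/3 + 8*(158 + 154)/3 + (⅔)*304*(158 + 154))) = 1/(-8237 + (½ + (⅔)*312² + (8/3)*312 + (⅔)*304*312)) = 1/(-8237 + (½ + (⅔)*97344 + 832 + 63232)) = 1/(-8237 + (½ + 64896 + 832 + 63232)) = 1/(-8237 + 257921/2) = 1/(241447/2) = 2/241447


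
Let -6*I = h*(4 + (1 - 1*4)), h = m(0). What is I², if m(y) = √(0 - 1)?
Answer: -1/36 ≈ -0.027778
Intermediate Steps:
m(y) = I (m(y) = √(-1) = I)
h = I ≈ 1.0*I
I = -I/6 (I = -I*(4 + (1 - 1*4))/6 = -I*(4 + (1 - 4))/6 = -I*(4 - 3)/6 = -I/6 ≈ -0.16667*I)
I² = (-I/6)² = -1/36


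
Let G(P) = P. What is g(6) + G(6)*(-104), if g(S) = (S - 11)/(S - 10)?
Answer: -2491/4 ≈ -622.75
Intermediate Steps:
g(S) = (-11 + S)/(-10 + S)
g(6) + G(6)*(-104) = (-11 + 6)/(-10 + 6) + 6*(-104) = -5/(-4) - 624 = -¼*(-5) - 624 = 5/4 - 624 = -2491/4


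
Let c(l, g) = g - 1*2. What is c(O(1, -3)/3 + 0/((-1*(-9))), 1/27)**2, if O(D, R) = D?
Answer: 2809/729 ≈ 3.8532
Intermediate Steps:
c(l, g) = -2 + g (c(l, g) = g - 2 = -2 + g)
c(O(1, -3)/3 + 0/((-1*(-9))), 1/27)**2 = (-2 + 1/27)**2 = (-53/27)**2 = 2809/729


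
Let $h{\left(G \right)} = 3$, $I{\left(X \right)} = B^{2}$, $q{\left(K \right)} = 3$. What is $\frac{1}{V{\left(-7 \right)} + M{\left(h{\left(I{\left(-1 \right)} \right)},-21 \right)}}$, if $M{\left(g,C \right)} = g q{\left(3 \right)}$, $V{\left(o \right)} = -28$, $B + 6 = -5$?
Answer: $- \frac{1}{19} \approx -0.052632$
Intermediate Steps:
$B = -11$ ($B = -6 - 5 = -11$)
$I{\left(X \right)} = 121$ ($I{\left(X \right)} = \left(-11\right)^{2} = 121$)
$M{\left(g,C \right)} = 3 g$ ($M{\left(g,C \right)} = g 3 = 3 g$)
$\frac{1}{V{\left(-7 \right)} + M{\left(h{\left(I{\left(-1 \right)} \right)},-21 \right)}} = \frac{1}{-28 + 3 \cdot 3} = \frac{1}{-28 + 9} = \frac{1}{-19} = - \frac{1}{19}$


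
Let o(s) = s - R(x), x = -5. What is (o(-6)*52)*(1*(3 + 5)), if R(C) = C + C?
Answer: 1664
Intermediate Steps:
R(C) = 2*C
o(s) = 10 + s (o(s) = s - 2*(-5) = s - 1*(-10) = s + 10 = 10 + s)
(o(-6)*52)*(1*(3 + 5)) = ((10 - 6)*52)*(1*(3 + 5)) = (4*52)*(1*8) = 208*8 = 1664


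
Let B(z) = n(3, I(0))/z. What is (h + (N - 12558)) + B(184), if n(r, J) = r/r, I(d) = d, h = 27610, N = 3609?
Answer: 3433625/184 ≈ 18661.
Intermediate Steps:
n(r, J) = 1
B(z) = 1/z
(h + (N - 12558)) + B(184) = (27610 + (3609 - 12558)) + 1/184 = (27610 - 8949) + 1/184 = 18661 + 1/184 = 3433625/184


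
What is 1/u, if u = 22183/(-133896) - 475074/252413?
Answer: -4828155864/9887112269 ≈ -0.48833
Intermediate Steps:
u = -9887112269/4828155864 (u = 22183*(-1/133896) - 475074*1/252413 = -3169/19128 - 475074/252413 = -9887112269/4828155864 ≈ -2.0478)
1/u = 1/(-9887112269/4828155864) = -4828155864/9887112269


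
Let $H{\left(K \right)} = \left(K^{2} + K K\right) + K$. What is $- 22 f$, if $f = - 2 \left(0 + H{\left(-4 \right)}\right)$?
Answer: $1232$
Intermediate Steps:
$H{\left(K \right)} = K + 2 K^{2}$ ($H{\left(K \right)} = \left(K^{2} + K^{2}\right) + K = 2 K^{2} + K = K + 2 K^{2}$)
$f = -56$ ($f = - 2 \left(0 - 4 \left(1 + 2 \left(-4\right)\right)\right) = - 2 \left(0 - 4 \left(1 - 8\right)\right) = - 2 \left(0 - -28\right) = - 2 \left(0 + 28\right) = \left(-2\right) 28 = -56$)
$- 22 f = \left(-22\right) \left(-56\right) = 1232$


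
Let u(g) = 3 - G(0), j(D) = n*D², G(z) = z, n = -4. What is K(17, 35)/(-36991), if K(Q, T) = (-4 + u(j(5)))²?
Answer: -1/36991 ≈ -2.7034e-5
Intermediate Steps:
j(D) = -4*D²
u(g) = 3 (u(g) = 3 - 1*0 = 3 + 0 = 3)
K(Q, T) = 1 (K(Q, T) = (-4 + 3)² = (-1)² = 1)
K(17, 35)/(-36991) = 1/(-36991) = 1*(-1/36991) = -1/36991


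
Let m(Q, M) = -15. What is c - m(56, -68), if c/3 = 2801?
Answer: 8418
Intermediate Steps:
c = 8403 (c = 3*2801 = 8403)
c - m(56, -68) = 8403 - 1*(-15) = 8403 + 15 = 8418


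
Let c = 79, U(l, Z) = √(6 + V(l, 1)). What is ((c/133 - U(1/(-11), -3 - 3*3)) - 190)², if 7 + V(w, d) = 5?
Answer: 648058849/17689 ≈ 36636.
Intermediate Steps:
V(w, d) = -2 (V(w, d) = -7 + 5 = -2)
U(l, Z) = 2 (U(l, Z) = √(6 - 2) = √4 = 2)
((c/133 - U(1/(-11), -3 - 3*3)) - 190)² = ((79/133 - 1*2) - 190)² = ((79*(1/133) - 2) - 190)² = ((79/133 - 2) - 190)² = (-187/133 - 190)² = (-25457/133)² = 648058849/17689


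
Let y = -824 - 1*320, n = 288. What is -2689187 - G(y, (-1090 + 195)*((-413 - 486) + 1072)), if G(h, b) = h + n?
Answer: -2688331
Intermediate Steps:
y = -1144 (y = -824 - 320 = -1144)
G(h, b) = 288 + h (G(h, b) = h + 288 = 288 + h)
-2689187 - G(y, (-1090 + 195)*((-413 - 486) + 1072)) = -2689187 - (288 - 1144) = -2689187 - 1*(-856) = -2689187 + 856 = -2688331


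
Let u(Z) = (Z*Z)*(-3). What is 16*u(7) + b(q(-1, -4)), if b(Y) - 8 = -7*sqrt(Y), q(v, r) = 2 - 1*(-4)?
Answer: -2344 - 7*sqrt(6) ≈ -2361.1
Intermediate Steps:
q(v, r) = 6 (q(v, r) = 2 + 4 = 6)
b(Y) = 8 - 7*sqrt(Y)
u(Z) = -3*Z**2 (u(Z) = Z**2*(-3) = -3*Z**2)
16*u(7) + b(q(-1, -4)) = 16*(-3*7**2) + (8 - 7*sqrt(6)) = 16*(-3*49) + (8 - 7*sqrt(6)) = 16*(-147) + (8 - 7*sqrt(6)) = -2352 + (8 - 7*sqrt(6)) = -2344 - 7*sqrt(6)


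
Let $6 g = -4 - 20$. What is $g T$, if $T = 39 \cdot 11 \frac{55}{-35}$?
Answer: $\frac{18876}{7} \approx 2696.6$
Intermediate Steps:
$g = -4$ ($g = \frac{-4 - 20}{6} = \frac{1}{6} \left(-24\right) = -4$)
$T = - \frac{4719}{7}$ ($T = 429 \cdot 55 \left(- \frac{1}{35}\right) = 429 \left(- \frac{11}{7}\right) = - \frac{4719}{7} \approx -674.14$)
$g T = \left(-4\right) \left(- \frac{4719}{7}\right) = \frac{18876}{7}$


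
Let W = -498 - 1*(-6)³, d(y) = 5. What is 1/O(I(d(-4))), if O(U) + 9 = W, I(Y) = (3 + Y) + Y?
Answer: -1/291 ≈ -0.0034364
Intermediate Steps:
W = -282 (W = -498 - 1*(-216) = -498 + 216 = -282)
I(Y) = 3 + 2*Y
O(U) = -291 (O(U) = -9 - 282 = -291)
1/O(I(d(-4))) = 1/(-291) = -1/291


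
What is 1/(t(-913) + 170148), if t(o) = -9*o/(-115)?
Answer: 115/19558803 ≈ 5.8797e-6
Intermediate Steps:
t(o) = 9*o/115 (t(o) = -9*o*(-1/115) = 9*o/115)
1/(t(-913) + 170148) = 1/((9/115)*(-913) + 170148) = 1/(-8217/115 + 170148) = 1/(19558803/115) = 115/19558803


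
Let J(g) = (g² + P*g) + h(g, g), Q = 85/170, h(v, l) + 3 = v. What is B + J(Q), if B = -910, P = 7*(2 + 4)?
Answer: -3565/4 ≈ -891.25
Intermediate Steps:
h(v, l) = -3 + v
P = 42 (P = 7*6 = 42)
Q = ½ (Q = 85*(1/170) = ½ ≈ 0.50000)
J(g) = -3 + g² + 43*g (J(g) = (g² + 42*g) + (-3 + g) = -3 + g² + 43*g)
B + J(Q) = -910 + (-3 + (½)² + 43*(½)) = -910 + (-3 + ¼ + 43/2) = -910 + 75/4 = -3565/4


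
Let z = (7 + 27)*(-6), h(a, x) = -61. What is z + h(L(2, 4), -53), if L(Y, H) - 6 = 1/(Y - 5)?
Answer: -265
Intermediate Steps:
L(Y, H) = 6 + 1/(-5 + Y) (L(Y, H) = 6 + 1/(Y - 5) = 6 + 1/(-5 + Y))
z = -204 (z = 34*(-6) = -204)
z + h(L(2, 4), -53) = -204 - 61 = -265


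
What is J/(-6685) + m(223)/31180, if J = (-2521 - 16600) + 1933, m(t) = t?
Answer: 107482519/41687660 ≈ 2.5783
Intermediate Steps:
J = -17188 (J = -19121 + 1933 = -17188)
J/(-6685) + m(223)/31180 = -17188/(-6685) + 223/31180 = -17188*(-1/6685) + 223*(1/31180) = 17188/6685 + 223/31180 = 107482519/41687660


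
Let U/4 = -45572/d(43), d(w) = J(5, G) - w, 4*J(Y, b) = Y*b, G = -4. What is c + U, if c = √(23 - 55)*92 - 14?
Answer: 11351/3 + 368*I*√2 ≈ 3783.7 + 520.43*I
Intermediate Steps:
J(Y, b) = Y*b/4 (J(Y, b) = (Y*b)/4 = Y*b/4)
d(w) = -5 - w (d(w) = (¼)*5*(-4) - w = -5 - w)
c = -14 + 368*I*√2 (c = √(-32)*92 - 14 = (4*I*√2)*92 - 14 = 368*I*√2 - 14 = -14 + 368*I*√2 ≈ -14.0 + 520.43*I)
U = 11393/3 (U = 4*(-45572/(-5 - 1*43)) = 4*(-45572/(-5 - 43)) = 4*(-45572/(-48)) = 4*(-45572*(-1/48)) = 4*(11393/12) = 11393/3 ≈ 3797.7)
c + U = (-14 + 368*I*√2) + 11393/3 = 11351/3 + 368*I*√2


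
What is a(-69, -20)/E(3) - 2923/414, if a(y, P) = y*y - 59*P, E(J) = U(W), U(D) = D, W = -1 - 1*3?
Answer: -1235633/828 ≈ -1492.3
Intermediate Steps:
W = -4 (W = -1 - 3 = -4)
E(J) = -4
a(y, P) = y² - 59*P
a(-69, -20)/E(3) - 2923/414 = ((-69)² - 59*(-20))/(-4) - 2923/414 = (4761 + 1180)*(-¼) - 2923*1/414 = 5941*(-¼) - 2923/414 = -5941/4 - 2923/414 = -1235633/828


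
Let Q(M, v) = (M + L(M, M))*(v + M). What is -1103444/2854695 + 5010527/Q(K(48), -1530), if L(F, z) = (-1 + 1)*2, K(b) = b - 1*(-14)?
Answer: -14403957433369/259822920120 ≈ -55.438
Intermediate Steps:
K(b) = 14 + b (K(b) = b + 14 = 14 + b)
L(F, z) = 0 (L(F, z) = 0*2 = 0)
Q(M, v) = M*(M + v) (Q(M, v) = (M + 0)*(v + M) = M*(M + v))
-1103444/2854695 + 5010527/Q(K(48), -1530) = -1103444/2854695 + 5010527/(((14 + 48)*((14 + 48) - 1530))) = -1103444*1/2854695 + 5010527/((62*(62 - 1530))) = -1103444/2854695 + 5010527/((62*(-1468))) = -1103444/2854695 + 5010527/(-91016) = -1103444/2854695 + 5010527*(-1/91016) = -1103444/2854695 - 5010527/91016 = -14403957433369/259822920120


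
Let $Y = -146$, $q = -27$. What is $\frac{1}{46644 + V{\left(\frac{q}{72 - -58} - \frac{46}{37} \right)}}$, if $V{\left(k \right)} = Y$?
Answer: $\frac{1}{46498} \approx 2.1506 \cdot 10^{-5}$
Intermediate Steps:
$V{\left(k \right)} = -146$
$\frac{1}{46644 + V{\left(\frac{q}{72 - -58} - \frac{46}{37} \right)}} = \frac{1}{46644 - 146} = \frac{1}{46498}$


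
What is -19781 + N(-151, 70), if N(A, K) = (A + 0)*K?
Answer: -30351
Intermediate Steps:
N(A, K) = A*K
-19781 + N(-151, 70) = -19781 - 151*70 = -19781 - 10570 = -30351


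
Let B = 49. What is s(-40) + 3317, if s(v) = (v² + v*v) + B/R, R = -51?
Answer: 332318/51 ≈ 6516.0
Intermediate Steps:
s(v) = -49/51 + 2*v² (s(v) = (v² + v*v) + 49/(-51) = (v² + v²) + 49*(-1/51) = 2*v² - 49/51 = -49/51 + 2*v²)
s(-40) + 3317 = (-49/51 + 2*(-40)²) + 3317 = (-49/51 + 2*1600) + 3317 = (-49/51 + 3200) + 3317 = 163151/51 + 3317 = 332318/51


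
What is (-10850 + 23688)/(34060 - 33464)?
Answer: 6419/298 ≈ 21.540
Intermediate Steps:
(-10850 + 23688)/(34060 - 33464) = 12838/596 = 12838*(1/596) = 6419/298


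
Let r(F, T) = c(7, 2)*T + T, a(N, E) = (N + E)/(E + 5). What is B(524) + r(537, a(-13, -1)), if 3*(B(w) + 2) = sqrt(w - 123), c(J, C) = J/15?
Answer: -107/15 + sqrt(401)/3 ≈ -0.45834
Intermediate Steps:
c(J, C) = J/15 (c(J, C) = J*(1/15) = J/15)
a(N, E) = (E + N)/(5 + E)
r(F, T) = 22*T/15 (r(F, T) = ((1/15)*7)*T + T = 7*T/15 + T = 22*T/15)
B(w) = -2 + sqrt(-123 + w)/3 (B(w) = -2 + sqrt(w - 123)/3 = -2 + sqrt(-123 + w)/3)
B(524) + r(537, a(-13, -1)) = (-2 + sqrt(-123 + 524)/3) + 22*((-1 - 13)/(5 - 1))/15 = (-2 + sqrt(401)/3) + 22*(-14/4)/15 = (-2 + sqrt(401)/3) + 22*((1/4)*(-14))/15 = (-2 + sqrt(401)/3) + (22/15)*(-7/2) = (-2 + sqrt(401)/3) - 77/15 = -107/15 + sqrt(401)/3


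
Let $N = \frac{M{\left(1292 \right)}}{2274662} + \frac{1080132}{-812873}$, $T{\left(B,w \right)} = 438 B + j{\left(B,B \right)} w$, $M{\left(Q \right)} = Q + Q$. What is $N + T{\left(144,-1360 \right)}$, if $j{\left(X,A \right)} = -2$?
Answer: $\frac{60823849094493920}{924505661963} \approx 65791.0$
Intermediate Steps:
$M{\left(Q \right)} = 2 Q$
$T{\left(B,w \right)} = - 2 w + 438 B$ ($T{\left(B,w \right)} = 438 B - 2 w = - 2 w + 438 B$)
$N = - \frac{1227417375776}{924505661963}$ ($N = \frac{2 \cdot 1292}{2274662} + \frac{1080132}{-812873} = 2584 \cdot \frac{1}{2274662} + 1080132 \left(- \frac{1}{812873}\right) = \frac{1292}{1137331} - \frac{1080132}{812873} = - \frac{1227417375776}{924505661963} \approx -1.3276$)
$N + T{\left(144,-1360 \right)} = - \frac{1227417375776}{924505661963} + \left(\left(-2\right) \left(-1360\right) + 438 \cdot 144\right) = - \frac{1227417375776}{924505661963} + \left(2720 + 63072\right) = - \frac{1227417375776}{924505661963} + 65792 = \frac{60823849094493920}{924505661963}$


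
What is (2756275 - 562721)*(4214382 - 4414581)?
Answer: -439147317246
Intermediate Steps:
(2756275 - 562721)*(4214382 - 4414581) = 2193554*(-200199) = -439147317246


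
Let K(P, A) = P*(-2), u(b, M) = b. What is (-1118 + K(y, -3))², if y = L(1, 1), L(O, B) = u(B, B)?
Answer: 1254400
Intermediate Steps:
L(O, B) = B
y = 1
K(P, A) = -2*P
(-1118 + K(y, -3))² = (-1118 - 2*1)² = (-1118 - 2)² = (-1120)² = 1254400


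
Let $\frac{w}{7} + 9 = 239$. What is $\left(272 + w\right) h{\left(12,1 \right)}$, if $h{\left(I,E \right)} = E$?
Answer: $1882$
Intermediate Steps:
$w = 1610$ ($w = -63 + 7 \cdot 239 = -63 + 1673 = 1610$)
$\left(272 + w\right) h{\left(12,1 \right)} = \left(272 + 1610\right) 1 = 1882 \cdot 1 = 1882$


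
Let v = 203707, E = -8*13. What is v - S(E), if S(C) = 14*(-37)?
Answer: 204225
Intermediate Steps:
E = -104
S(C) = -518
v - S(E) = 203707 - 1*(-518) = 203707 + 518 = 204225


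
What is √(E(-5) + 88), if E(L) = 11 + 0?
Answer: 3*√11 ≈ 9.9499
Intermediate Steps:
E(L) = 11
√(E(-5) + 88) = √(11 + 88) = √99 = 3*√11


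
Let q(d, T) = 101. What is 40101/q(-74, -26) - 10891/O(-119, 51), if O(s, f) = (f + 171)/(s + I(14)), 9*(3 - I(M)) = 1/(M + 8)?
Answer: 27028372835/4439556 ≈ 6088.1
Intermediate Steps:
I(M) = 3 - 1/(9*(8 + M)) (I(M) = 3 - 1/(9*(M + 8)) = 3 - 1/(9*(8 + M)))
O(s, f) = (171 + f)/(593/198 + s) (O(s, f) = (f + 171)/(s + (215 + 27*14)/(9*(8 + 14))) = (171 + f)/(s + (⅑)*(215 + 378)/22) = (171 + f)/(s + (⅑)*(1/22)*593) = (171 + f)/(s + 593/198) = (171 + f)/(593/198 + s))
40101/q(-74, -26) - 10891/O(-119, 51) = 40101/101 - 10891*(593 + 198*(-119))/(198*(171 + 51)) = 40101*(1/101) - 10891/(198*222/(593 - 23562)) = 40101/101 - 10891/(198*222/(-22969)) = 40101/101 - 10891/(198*(-1/22969)*222) = 40101/101 - 10891/(-43956/22969) = 40101/101 - 10891*(-22969/43956) = 40101/101 + 250155379/43956 = 27028372835/4439556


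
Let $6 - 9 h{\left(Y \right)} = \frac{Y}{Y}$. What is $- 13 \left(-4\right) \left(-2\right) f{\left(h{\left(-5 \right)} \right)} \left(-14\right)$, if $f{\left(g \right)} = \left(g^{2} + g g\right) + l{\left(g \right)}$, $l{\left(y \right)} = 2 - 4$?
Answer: $- \frac{163072}{81} \approx -2013.2$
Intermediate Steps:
$l{\left(y \right)} = -2$
$h{\left(Y \right)} = \frac{5}{9}$ ($h{\left(Y \right)} = \frac{2}{3} - \frac{Y \frac{1}{Y}}{9} = \frac{2}{3} - \frac{1}{9} = \frac{5}{9}$)
$f{\left(g \right)} = -2 + 2 g^{2}$ ($f{\left(g \right)} = \left(g^{2} + g g\right) - 2 = \left(g^{2} + g^{2}\right) - 2 = 2 g^{2} - 2 = -2 + 2 g^{2}$)
$- 13 \left(-4\right) \left(-2\right) f{\left(h{\left(-5 \right)} \right)} \left(-14\right) = - 13 \left(-4\right) \left(-2\right) \left(-2 + 2 \left(\frac{5}{9}\right)^{2}\right) \left(-14\right) = - 13 \cdot 8 \left(-2 + 2 \cdot \frac{25}{81}\right) \left(-14\right) = - 13 \cdot 8 \left(-2 + \frac{50}{81}\right) \left(-14\right) = - 13 \cdot 8 \left(- \frac{112}{81}\right) \left(-14\right) = \left(-13\right) \left(- \frac{896}{81}\right) \left(-14\right) = \frac{11648}{81} \left(-14\right) = - \frac{163072}{81}$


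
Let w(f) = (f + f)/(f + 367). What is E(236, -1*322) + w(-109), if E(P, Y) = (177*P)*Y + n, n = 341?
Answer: -1735081456/129 ≈ -1.3450e+7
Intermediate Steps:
w(f) = 2*f/(367 + f) (w(f) = (2*f)/(367 + f) = 2*f/(367 + f))
E(P, Y) = 341 + 177*P*Y (E(P, Y) = (177*P)*Y + 341 = 177*P*Y + 341 = 341 + 177*P*Y)
E(236, -1*322) + w(-109) = (341 + 177*236*(-1*322)) + 2*(-109)/(367 - 109) = (341 + 177*236*(-322)) + 2*(-109)/258 = (341 - 13450584) + 2*(-109)*(1/258) = -13450243 - 109/129 = -1735081456/129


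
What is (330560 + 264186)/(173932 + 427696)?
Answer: 297373/300814 ≈ 0.98856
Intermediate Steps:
(330560 + 264186)/(173932 + 427696) = 594746/601628 = 594746*(1/601628) = 297373/300814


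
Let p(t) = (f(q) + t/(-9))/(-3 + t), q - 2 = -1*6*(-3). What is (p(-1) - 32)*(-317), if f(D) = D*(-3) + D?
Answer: 251381/36 ≈ 6982.8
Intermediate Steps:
q = 20 (q = 2 - 1*6*(-3) = 2 - 6*(-3) = 2 + 18 = 20)
f(D) = -2*D (f(D) = -3*D + D = -2*D)
p(t) = (-40 - t/9)/(-3 + t) (p(t) = (-2*20 + t/(-9))/(-3 + t) = (-40 + t*(-1/9))/(-3 + t) = (-40 - t/9)/(-3 + t))
(p(-1) - 32)*(-317) = ((-360 - 1*(-1))/(9*(-3 - 1)) - 32)*(-317) = ((1/9)*(-360 + 1)/(-4) - 32)*(-317) = ((1/9)*(-1/4)*(-359) - 32)*(-317) = (359/36 - 32)*(-317) = -793/36*(-317) = 251381/36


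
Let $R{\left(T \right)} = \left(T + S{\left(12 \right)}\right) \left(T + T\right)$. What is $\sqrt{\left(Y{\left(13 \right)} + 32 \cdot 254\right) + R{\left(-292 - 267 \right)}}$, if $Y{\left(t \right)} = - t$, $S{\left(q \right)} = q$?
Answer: $\sqrt{619661} \approx 787.19$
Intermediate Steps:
$R{\left(T \right)} = 2 T \left(12 + T\right)$ ($R{\left(T \right)} = \left(T + 12\right) \left(T + T\right) = \left(12 + T\right) 2 T = 2 T \left(12 + T\right)$)
$\sqrt{\left(Y{\left(13 \right)} + 32 \cdot 254\right) + R{\left(-292 - 267 \right)}} = \sqrt{\left(\left(-1\right) 13 + 32 \cdot 254\right) + 2 \left(-292 - 267\right) \left(12 - 559\right)} = \sqrt{\left(-13 + 8128\right) + 2 \left(-559\right) \left(12 - 559\right)} = \sqrt{8115 + 2 \left(-559\right) \left(-547\right)} = \sqrt{8115 + 611546} = \sqrt{619661}$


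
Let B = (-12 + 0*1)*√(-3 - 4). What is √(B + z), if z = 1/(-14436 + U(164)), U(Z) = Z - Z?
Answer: √(-401 - 69466032*I*√7)/2406 ≈ 3.9843 - 3.9843*I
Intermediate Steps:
U(Z) = 0
z = -1/14436 (z = 1/(-14436 + 0) = 1/(-14436) = -1/14436 ≈ -6.9271e-5)
B = -12*I*√7 (B = (-12 + 0)*√(-7) = -12*I*√7 ≈ -31.749*I)
√(B + z) = √(-12*I*√7 - 1/14436) = √(-1/14436 - 12*I*√7)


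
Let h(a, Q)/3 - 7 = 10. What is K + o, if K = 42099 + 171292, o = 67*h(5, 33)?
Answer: 216808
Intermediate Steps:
h(a, Q) = 51 (h(a, Q) = 21 + 3*10 = 21 + 30 = 51)
o = 3417 (o = 67*51 = 3417)
K = 213391
K + o = 213391 + 3417 = 216808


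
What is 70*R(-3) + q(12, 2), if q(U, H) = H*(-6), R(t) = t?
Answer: -222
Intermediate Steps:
q(U, H) = -6*H
70*R(-3) + q(12, 2) = 70*(-3) - 6*2 = -210 - 12 = -222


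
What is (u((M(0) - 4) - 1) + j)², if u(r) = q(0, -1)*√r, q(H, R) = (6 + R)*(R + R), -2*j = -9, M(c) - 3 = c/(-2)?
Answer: (9 - 20*I*√2)²/4 ≈ -179.75 - 127.28*I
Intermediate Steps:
M(c) = 3 - c/2 (M(c) = 3 + c/(-2) = 3 + c*(-½) = 3 - c/2)
j = 9/2 (j = -½*(-9) = 9/2 ≈ 4.5000)
q(H, R) = 2*R*(6 + R) (q(H, R) = (6 + R)*(2*R) = 2*R*(6 + R))
u(r) = -10*√r (u(r) = (2*(-1)*(6 - 1))*√r = (2*(-1)*5)*√r = -10*√r)
(u((M(0) - 4) - 1) + j)² = (-10*√(((3 - ½*0) - 4) - 1) + 9/2)² = (-10*√(((3 + 0) - 4) - 1) + 9/2)² = (-10*√((3 - 4) - 1) + 9/2)² = (-10*√(-1 - 1) + 9/2)² = (-10*I*√2 + 9/2)² = (9/2 - 10*I*√2)²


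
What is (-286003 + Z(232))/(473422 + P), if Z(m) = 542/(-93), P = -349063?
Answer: -26598821/11565387 ≈ -2.2999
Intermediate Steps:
Z(m) = -542/93 (Z(m) = 542*(-1/93) = -542/93)
(-286003 + Z(232))/(473422 + P) = (-286003 - 542/93)/(473422 - 349063) = -26598821/93/124359 = -26598821/93*1/124359 = -26598821/11565387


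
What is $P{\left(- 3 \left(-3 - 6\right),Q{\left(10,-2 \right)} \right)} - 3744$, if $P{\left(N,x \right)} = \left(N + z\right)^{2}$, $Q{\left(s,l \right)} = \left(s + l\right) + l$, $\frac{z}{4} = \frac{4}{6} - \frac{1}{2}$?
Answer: $- \frac{26807}{9} \approx -2978.6$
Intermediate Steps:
$z = \frac{2}{3}$ ($z = 4 \left(\frac{4}{6} - \frac{1}{2}\right) = 4 \left(4 \cdot \frac{1}{6} - \frac{1}{2}\right) = 4 \left(\frac{2}{3} - \frac{1}{2}\right) = 4 \cdot \frac{1}{6} = \frac{2}{3} \approx 0.66667$)
$Q{\left(s,l \right)} = s + 2 l$ ($Q{\left(s,l \right)} = \left(l + s\right) + l = s + 2 l$)
$P{\left(N,x \right)} = \left(\frac{2}{3} + N\right)^{2}$ ($P{\left(N,x \right)} = \left(N + \frac{2}{3}\right)^{2} = \left(\frac{2}{3} + N\right)^{2}$)
$P{\left(- 3 \left(-3 - 6\right),Q{\left(10,-2 \right)} \right)} - 3744 = \frac{\left(2 + 3 \left(- 3 \left(-3 - 6\right)\right)\right)^{2}}{9} - 3744 = \frac{\left(2 + 3 \left(\left(-3\right) \left(-9\right)\right)\right)^{2}}{9} - 3744 = \frac{\left(2 + 3 \cdot 27\right)^{2}}{9} - 3744 = \frac{\left(2 + 81\right)^{2}}{9} - 3744 = \frac{83^{2}}{9} - 3744 = \frac{1}{9} \cdot 6889 - 3744 = \frac{6889}{9} - 3744 = - \frac{26807}{9}$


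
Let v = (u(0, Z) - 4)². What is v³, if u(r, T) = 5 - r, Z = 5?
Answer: 1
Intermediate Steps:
v = 1 (v = ((5 - 1*0) - 4)² = ((5 + 0) - 4)² = (5 - 4)² = 1² = 1)
v³ = 1³ = 1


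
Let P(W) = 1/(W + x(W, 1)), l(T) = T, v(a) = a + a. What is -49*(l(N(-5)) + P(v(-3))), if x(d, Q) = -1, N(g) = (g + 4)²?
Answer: -42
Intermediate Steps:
N(g) = (4 + g)²
v(a) = 2*a
P(W) = 1/(-1 + W) (P(W) = 1/(W - 1) = 1/(-1 + W))
-49*(l(N(-5)) + P(v(-3))) = -49*((4 - 5)² + 1/(-1 + 2*(-3))) = -49*((-1)² + 1/(-1 - 6)) = -49*(1 + 1/(-7)) = -49*(1 - ⅐) = -49*6/7 = -42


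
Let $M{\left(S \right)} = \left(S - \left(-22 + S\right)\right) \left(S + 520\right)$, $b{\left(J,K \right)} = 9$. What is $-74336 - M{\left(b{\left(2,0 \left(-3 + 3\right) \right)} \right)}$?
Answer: $-85974$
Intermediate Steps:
$M{\left(S \right)} = 11440 + 22 S$ ($M{\left(S \right)} = 22 \left(520 + S\right) = 11440 + 22 S$)
$-74336 - M{\left(b{\left(2,0 \left(-3 + 3\right) \right)} \right)} = -74336 - \left(11440 + 22 \cdot 9\right) = -74336 - \left(11440 + 198\right) = -74336 - 11638 = -85974$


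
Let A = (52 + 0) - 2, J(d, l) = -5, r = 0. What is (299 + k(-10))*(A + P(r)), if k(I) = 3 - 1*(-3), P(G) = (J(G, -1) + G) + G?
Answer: 13725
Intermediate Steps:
P(G) = -5 + 2*G (P(G) = (-5 + G) + G = -5 + 2*G)
A = 50 (A = 52 - 2 = 50)
k(I) = 6 (k(I) = 3 + 3 = 6)
(299 + k(-10))*(A + P(r)) = (299 + 6)*(50 + (-5 + 2*0)) = 305*(50 + (-5 + 0)) = 305*(50 - 5) = 305*45 = 13725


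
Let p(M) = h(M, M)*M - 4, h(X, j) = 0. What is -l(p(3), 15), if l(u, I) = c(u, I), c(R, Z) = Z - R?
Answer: -19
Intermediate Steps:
p(M) = -4 (p(M) = 0*M - 4 = 0 - 4 = -4)
l(u, I) = I - u
-l(p(3), 15) = -(15 - 1*(-4)) = -(15 + 4) = -1*19 = -19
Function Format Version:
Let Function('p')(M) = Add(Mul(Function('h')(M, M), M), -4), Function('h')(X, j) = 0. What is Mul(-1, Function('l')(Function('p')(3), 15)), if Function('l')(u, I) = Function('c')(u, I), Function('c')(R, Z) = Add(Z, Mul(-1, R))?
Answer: -19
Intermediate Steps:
Function('p')(M) = -4 (Function('p')(M) = Add(Mul(0, M), -4) = Add(0, -4) = -4)
Function('l')(u, I) = Add(I, Mul(-1, u))
Mul(-1, Function('l')(Function('p')(3), 15)) = Mul(-1, Add(15, Mul(-1, -4))) = Mul(-1, Add(15, 4)) = Mul(-1, 19) = -19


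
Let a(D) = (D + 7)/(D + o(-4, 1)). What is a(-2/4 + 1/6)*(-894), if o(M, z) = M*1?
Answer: 17880/13 ≈ 1375.4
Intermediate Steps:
o(M, z) = M
a(D) = (7 + D)/(-4 + D) (a(D) = (D + 7)/(D - 4) = (7 + D)/(-4 + D))
a(-2/4 + 1/6)*(-894) = ((7 + (-2/4 + 1/6))/(-4 + (-2/4 + 1/6)))*(-894) = ((7 + (-2*1/4 + 1*(1/6)))/(-4 + (-2*1/4 + 1*(1/6))))*(-894) = ((7 + (-1/2 + 1/6))/(-4 + (-1/2 + 1/6)))*(-894) = ((7 - 1/3)/(-4 - 1/3))*(-894) = ((20/3)/(-13/3))*(-894) = -3/13*20/3*(-894) = -20/13*(-894) = 17880/13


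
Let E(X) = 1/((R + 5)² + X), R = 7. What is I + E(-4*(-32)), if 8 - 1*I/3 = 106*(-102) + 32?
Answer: 8803009/272 ≈ 32364.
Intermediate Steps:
I = 32364 (I = 24 - 3*(106*(-102) + 32) = 24 - 3*(-10812 + 32) = 24 - 3*(-10780) = 24 + 32340 = 32364)
E(X) = 1/(144 + X) (E(X) = 1/((7 + 5)² + X) = 1/(12² + X) = 1/(144 + X))
I + E(-4*(-32)) = 32364 + 1/(144 - 4*(-32)) = 32364 + 1/(144 + 128) = 32364 + 1/272 = 8803009/272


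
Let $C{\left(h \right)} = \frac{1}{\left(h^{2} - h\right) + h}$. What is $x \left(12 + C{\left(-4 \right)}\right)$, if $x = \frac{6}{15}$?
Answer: $\frac{193}{40} \approx 4.825$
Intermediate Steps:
$x = \frac{2}{5}$ ($x = 6 \cdot \frac{1}{15} = \frac{2}{5} \approx 0.4$)
$C{\left(h \right)} = \frac{1}{h^{2}}$
$x \left(12 + C{\left(-4 \right)}\right) = \frac{2 \left(12 + \frac{1}{16}\right)}{5} = \frac{2}{5} \cdot \frac{193}{16} = \frac{193}{40}$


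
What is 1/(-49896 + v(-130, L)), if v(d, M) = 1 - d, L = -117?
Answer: -1/49765 ≈ -2.0094e-5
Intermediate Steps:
1/(-49896 + v(-130, L)) = 1/(-49896 + (1 - 1*(-130))) = 1/(-49896 + (1 + 130)) = 1/(-49896 + 131) = 1/(-49765) = -1/49765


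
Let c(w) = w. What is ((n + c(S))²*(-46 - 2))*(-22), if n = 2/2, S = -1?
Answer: 0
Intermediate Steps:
n = 1 (n = 2*(½) = 1)
((n + c(S))²*(-46 - 2))*(-22) = ((1 - 1)²*(-46 - 2))*(-22) = (0²*(-48))*(-22) = (0*(-48))*(-22) = 0*(-22) = 0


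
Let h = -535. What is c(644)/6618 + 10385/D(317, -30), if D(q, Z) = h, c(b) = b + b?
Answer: -6803885/354063 ≈ -19.217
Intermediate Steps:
c(b) = 2*b
D(q, Z) = -535
c(644)/6618 + 10385/D(317, -30) = (2*644)/6618 + 10385/(-535) = 1288*(1/6618) + 10385*(-1/535) = 644/3309 - 2077/107 = -6803885/354063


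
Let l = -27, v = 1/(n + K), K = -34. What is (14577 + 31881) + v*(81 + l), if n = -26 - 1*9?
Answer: 1068516/23 ≈ 46457.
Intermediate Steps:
n = -35 (n = -26 - 9 = -35)
v = -1/69 (v = 1/(-35 - 34) = 1/(-69) = -1/69 ≈ -0.014493)
(14577 + 31881) + v*(81 + l) = (14577 + 31881) - (81 - 27)/69 = 46458 - 1/69*54 = 46458 - 18/23 = 1068516/23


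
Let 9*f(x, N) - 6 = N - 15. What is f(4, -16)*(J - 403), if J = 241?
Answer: 450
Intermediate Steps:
f(x, N) = -1 + N/9 (f(x, N) = ⅔ + (N - 15)/9 = ⅔ + (-15 + N)/9 = ⅔ + (-5/3 + N/9) = -1 + N/9)
f(4, -16)*(J - 403) = (-1 + (⅑)*(-16))*(241 - 403) = (-1 - 16/9)*(-162) = -25/9*(-162) = 450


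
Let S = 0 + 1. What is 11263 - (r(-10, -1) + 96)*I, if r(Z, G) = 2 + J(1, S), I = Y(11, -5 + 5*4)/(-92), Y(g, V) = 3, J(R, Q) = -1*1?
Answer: 1036487/92 ≈ 11266.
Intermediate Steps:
S = 1
J(R, Q) = -1
I = -3/92 (I = 3/(-92) = 3*(-1/92) = -3/92 ≈ -0.032609)
r(Z, G) = 1 (r(Z, G) = 2 - 1 = 1)
11263 - (r(-10, -1) + 96)*I = 11263 - (1 + 96)*(-3)/92 = 11263 - 97*(-3)/92 = 11263 - 1*(-291/92) = 11263 + 291/92 = 1036487/92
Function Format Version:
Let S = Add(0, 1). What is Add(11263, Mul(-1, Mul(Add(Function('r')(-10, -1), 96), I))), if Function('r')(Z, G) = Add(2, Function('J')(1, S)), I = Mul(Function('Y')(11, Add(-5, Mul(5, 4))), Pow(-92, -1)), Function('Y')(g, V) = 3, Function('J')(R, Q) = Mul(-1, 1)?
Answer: Rational(1036487, 92) ≈ 11266.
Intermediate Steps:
S = 1
Function('J')(R, Q) = -1
I = Rational(-3, 92) (I = Mul(3, Pow(-92, -1)) = Mul(3, Rational(-1, 92)) = Rational(-3, 92) ≈ -0.032609)
Function('r')(Z, G) = 1 (Function('r')(Z, G) = Add(2, -1) = 1)
Add(11263, Mul(-1, Mul(Add(Function('r')(-10, -1), 96), I))) = Add(11263, Mul(-1, Mul(Add(1, 96), Rational(-3, 92)))) = Add(11263, Mul(-1, Mul(97, Rational(-3, 92)))) = Add(11263, Mul(-1, Rational(-291, 92))) = Add(11263, Rational(291, 92)) = Rational(1036487, 92)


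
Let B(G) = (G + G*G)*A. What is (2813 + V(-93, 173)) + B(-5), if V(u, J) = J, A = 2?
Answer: 3026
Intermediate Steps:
B(G) = 2*G + 2*G² (B(G) = (G + G*G)*2 = (G + G²)*2 = 2*G + 2*G²)
(2813 + V(-93, 173)) + B(-5) = (2813 + 173) + 2*(-5)*(1 - 5) = 2986 + 2*(-5)*(-4) = 2986 + 40 = 3026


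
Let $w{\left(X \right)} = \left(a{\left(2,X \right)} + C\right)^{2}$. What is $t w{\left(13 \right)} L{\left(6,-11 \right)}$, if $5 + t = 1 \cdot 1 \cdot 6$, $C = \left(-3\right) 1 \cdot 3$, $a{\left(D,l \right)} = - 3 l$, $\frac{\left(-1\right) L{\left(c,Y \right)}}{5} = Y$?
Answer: $126720$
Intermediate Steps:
$L{\left(c,Y \right)} = - 5 Y$
$C = -9$ ($C = \left(-3\right) 3 = -9$)
$t = 1$ ($t = -5 + 1 \cdot 1 \cdot 6 = -5 + 1 \cdot 6 = -5 + 6 = 1$)
$w{\left(X \right)} = \left(-9 - 3 X\right)^{2}$ ($w{\left(X \right)} = \left(- 3 X - 9\right)^{2} = \left(-9 - 3 X\right)^{2}$)
$t w{\left(13 \right)} L{\left(6,-11 \right)} = 1 \cdot 9 \left(3 + 13\right)^{2} \left(\left(-5\right) \left(-11\right)\right) = 1 \cdot 9 \cdot 16^{2} \cdot 55 = 1 \cdot 9 \cdot 256 \cdot 55 = 1 \cdot 2304 \cdot 55 = 2304 \cdot 55 = 126720$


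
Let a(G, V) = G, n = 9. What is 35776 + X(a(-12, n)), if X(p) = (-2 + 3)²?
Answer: 35777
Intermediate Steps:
X(p) = 1 (X(p) = 1² = 1)
35776 + X(a(-12, n)) = 35776 + 1 = 35777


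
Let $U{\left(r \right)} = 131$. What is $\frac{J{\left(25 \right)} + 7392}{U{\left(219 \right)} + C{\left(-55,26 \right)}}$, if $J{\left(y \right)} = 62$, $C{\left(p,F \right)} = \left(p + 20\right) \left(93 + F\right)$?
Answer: $- \frac{3727}{2017} \approx -1.8478$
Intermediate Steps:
$C{\left(p,F \right)} = \left(20 + p\right) \left(93 + F\right)$
$\frac{J{\left(25 \right)} + 7392}{U{\left(219 \right)} + C{\left(-55,26 \right)}} = \frac{62 + 7392}{131 + \left(1860 + 20 \cdot 26 + 93 \left(-55\right) + 26 \left(-55\right)\right)} = \frac{7454}{131 + \left(1860 + 520 - 5115 - 1430\right)} = \frac{7454}{131 - 4165} = \frac{7454}{-4034} = 7454 \left(- \frac{1}{4034}\right) = - \frac{3727}{2017}$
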